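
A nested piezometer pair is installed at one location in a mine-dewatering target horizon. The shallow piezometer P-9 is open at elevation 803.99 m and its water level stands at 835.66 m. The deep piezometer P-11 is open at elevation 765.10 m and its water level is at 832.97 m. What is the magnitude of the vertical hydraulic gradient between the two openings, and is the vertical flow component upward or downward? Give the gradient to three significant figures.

Total head at P-9: h = 835.66 m (water level in the standpipe).
Total head at P-11: h = 832.97 m.
Δh = h(P-9) − h(P-11) = 835.66 − 832.97 = 2.69 m.
Vertical separation Δz = 803.99 − 765.10 = 38.89 m.
|i_v| = |Δh| / Δz = 2.69 / 38.89 = 0.0692.
Head is higher in the shallow piezometer, so vertical flow is downward (recharge condition).

|i_v| ≈ 0.0692; vertical flow is downward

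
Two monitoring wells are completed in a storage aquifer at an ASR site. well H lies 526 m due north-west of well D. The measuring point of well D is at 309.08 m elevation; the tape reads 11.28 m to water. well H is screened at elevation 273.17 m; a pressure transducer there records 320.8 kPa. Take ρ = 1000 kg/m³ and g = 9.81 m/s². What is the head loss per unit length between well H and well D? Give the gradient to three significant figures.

i ≈ 0.0153 m/m

Total head at well D: h = 309.08 − 11.28 = 297.80 m.
Pressure head at well H: ψ = P/(ρg) = 320.8×1000 / (1000 × 9.81) = 32.70 m.
Total head at well H: h = z + ψ = 273.17 + 32.70 = 305.87 m.
Head difference: h(well D) − h(well H) = 297.80 − 305.87 = -8.07 m.
Hydraulic gradient: i = |Δh| / L = 8.07 / 526 = 0.0153.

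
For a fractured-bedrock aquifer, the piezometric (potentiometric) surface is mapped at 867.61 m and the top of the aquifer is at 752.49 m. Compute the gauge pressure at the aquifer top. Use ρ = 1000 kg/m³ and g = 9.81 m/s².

Pressure head at the aquifer top: ψ = h − z = 867.61 − 752.49 = 115.12 m.
P = ρgψ = 1000 × 9.81 × 115.12 = 1129327 Pa ≈ 1130 kPa.

P ≈ 1130 kPa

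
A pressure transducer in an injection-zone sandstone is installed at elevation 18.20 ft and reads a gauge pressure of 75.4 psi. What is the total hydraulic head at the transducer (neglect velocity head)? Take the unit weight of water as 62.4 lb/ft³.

ψ = 144·P/γ = 144 × 75.4 / 62.4 = 174.00 ft.
h = z + ψ = 18.20 + 174.00 = 192.20 ft.

h ≈ 192.20 ft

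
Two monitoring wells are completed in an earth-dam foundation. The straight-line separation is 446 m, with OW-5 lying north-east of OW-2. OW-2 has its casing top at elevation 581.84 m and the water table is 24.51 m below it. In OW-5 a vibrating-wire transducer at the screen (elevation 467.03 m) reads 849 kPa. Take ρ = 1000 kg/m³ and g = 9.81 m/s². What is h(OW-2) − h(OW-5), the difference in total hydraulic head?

Δh ≈ 3.76 m

Total head at OW-2: h = 581.84 − 24.51 = 557.33 m.
Pressure head at OW-5: ψ = P/(ρg) = 849×1000 / (1000 × 9.81) = 86.54 m.
Total head at OW-5: h = z + ψ = 467.03 + 86.54 = 553.57 m.
Head difference: h(OW-2) − h(OW-5) = 557.33 − 553.57 = 3.76 m.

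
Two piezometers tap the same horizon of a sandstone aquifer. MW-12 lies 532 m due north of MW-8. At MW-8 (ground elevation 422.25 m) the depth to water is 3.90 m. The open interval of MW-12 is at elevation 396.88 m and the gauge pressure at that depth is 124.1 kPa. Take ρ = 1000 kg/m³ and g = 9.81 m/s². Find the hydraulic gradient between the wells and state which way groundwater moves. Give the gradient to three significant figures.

i ≈ 0.0166; groundwater flows toward the north

Total head at MW-8: h = 422.25 − 3.90 = 418.35 m.
Pressure head at MW-12: ψ = P/(ρg) = 124.1×1000 / (1000 × 9.81) = 12.65 m.
Total head at MW-12: h = z + ψ = 396.88 + 12.65 = 409.53 m.
Head difference: h(MW-8) − h(MW-12) = 418.35 − 409.53 = 8.82 m.
Hydraulic gradient: i = |Δh| / L = 8.82 / 532 = 0.0166.
Flow is from higher to lower head: from MW-8 toward MW-12, i.e. toward the north.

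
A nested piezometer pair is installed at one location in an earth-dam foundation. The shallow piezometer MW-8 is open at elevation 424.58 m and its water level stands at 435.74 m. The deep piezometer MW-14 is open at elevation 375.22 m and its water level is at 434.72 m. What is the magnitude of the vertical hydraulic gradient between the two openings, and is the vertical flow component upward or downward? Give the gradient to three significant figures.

Total head at MW-8: h = 435.74 m (water level in the standpipe).
Total head at MW-14: h = 434.72 m.
Δh = h(MW-8) − h(MW-14) = 435.74 − 434.72 = 1.02 m.
Vertical separation Δz = 424.58 − 375.22 = 49.36 m.
|i_v| = |Δh| / Δz = 1.02 / 49.36 = 0.0207.
Head is higher in the shallow piezometer, so vertical flow is downward (recharge condition).

|i_v| ≈ 0.0207; vertical flow is downward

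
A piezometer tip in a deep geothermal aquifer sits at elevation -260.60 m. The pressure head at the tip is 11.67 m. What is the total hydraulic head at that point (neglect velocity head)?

h = z + ψ = -260.60 + 11.67 = -248.93 m.

h ≈ -248.93 m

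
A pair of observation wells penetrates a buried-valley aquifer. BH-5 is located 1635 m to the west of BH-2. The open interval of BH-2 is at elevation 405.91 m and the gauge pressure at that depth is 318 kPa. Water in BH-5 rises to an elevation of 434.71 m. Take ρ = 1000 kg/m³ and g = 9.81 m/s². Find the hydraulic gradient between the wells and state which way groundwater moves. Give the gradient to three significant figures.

i ≈ 0.00221; groundwater flows toward the west

Pressure head at BH-2: ψ = P/(ρg) = 318×1000 / (1000 × 9.81) = 32.42 m.
Total head at BH-2: h = z + ψ = 405.91 + 32.42 = 438.33 m.
Total head at BH-5: h = 434.71 m (water level in the piezometer is the total head).
Head difference: h(BH-2) − h(BH-5) = 438.33 − 434.71 = 3.62 m.
Hydraulic gradient: i = |Δh| / L = 3.62 / 1635 = 0.00221.
Flow is from higher to lower head: from BH-2 toward BH-5, i.e. toward the west.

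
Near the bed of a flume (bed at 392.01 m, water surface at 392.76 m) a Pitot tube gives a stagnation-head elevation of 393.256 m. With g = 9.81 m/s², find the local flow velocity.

v ≈ 3.12 m/s

Near the bed, under hydrostatic conditions, the piezometric head (z + ψ) equals the free-surface elevation, 392.76 m.
Velocity head = total − piezometric = 393.256 − 392.76 = 0.496 m.
v = √(2g·h_v) = √(2 × 9.81 × 0.496) = 3.12 m/s.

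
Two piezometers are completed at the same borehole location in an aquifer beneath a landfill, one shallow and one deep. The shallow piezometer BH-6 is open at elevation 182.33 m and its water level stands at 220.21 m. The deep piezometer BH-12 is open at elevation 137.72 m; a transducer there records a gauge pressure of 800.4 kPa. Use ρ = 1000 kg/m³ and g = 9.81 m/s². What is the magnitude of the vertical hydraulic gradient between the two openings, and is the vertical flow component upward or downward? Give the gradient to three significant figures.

Total head at BH-6: h = 220.21 m (water level in the standpipe).
Pressure head at BH-12: ψ = P/(ρg) = 800.4×1000 / (1000 × 9.81) = 81.59 m.
Total head at BH-12: h = z + ψ = 137.72 + 81.59 = 219.31 m.
Δh = h(BH-6) − h(BH-12) = 220.21 − 219.31 = 0.90 m.
Vertical separation Δz = 182.33 − 137.72 = 44.61 m.
|i_v| = |Δh| / Δz = 0.90 / 44.61 = 0.0202.
Head is higher in the shallow piezometer, so vertical flow is downward (recharge condition).

|i_v| ≈ 0.0202; vertical flow is downward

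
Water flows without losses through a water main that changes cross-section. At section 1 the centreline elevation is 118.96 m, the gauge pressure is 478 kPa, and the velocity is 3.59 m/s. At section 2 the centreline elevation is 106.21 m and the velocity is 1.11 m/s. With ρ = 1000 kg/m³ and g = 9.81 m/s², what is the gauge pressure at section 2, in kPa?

P₂ ≈ 609 kPa

Pressure head at 1: ψ₁ = P₁/(ρg) = 478×1000 / (1000 × 9.81) = 48.73 m.
Velocity heads: v₁²/2g = 3.59²/19.62 = 0.657 m; v₂²/2g = 1.11²/19.62 = 0.063 m.
Total head H = z₁ + ψ₁ + v₁²/2g = 118.96 + 48.73 + 0.657 = 168.35 m.
ψ₂ = H − z₂ − v₂²/2g = 168.35 − 106.21 − 0.063 = 62.08 m.
P₂ = ρgψ₂ = 1000 × 9.81 × 62.08 ≈ 609 kPa.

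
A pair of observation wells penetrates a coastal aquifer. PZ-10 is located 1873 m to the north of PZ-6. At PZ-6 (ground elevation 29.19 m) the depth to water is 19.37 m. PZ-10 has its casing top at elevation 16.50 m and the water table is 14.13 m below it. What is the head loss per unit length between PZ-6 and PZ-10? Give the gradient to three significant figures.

Total head at PZ-6: h = 29.19 − 19.37 = 9.82 m.
Total head at PZ-10: h = 16.50 − 14.13 = 2.37 m.
Head difference: h(PZ-6) − h(PZ-10) = 9.82 − 2.37 = 7.45 m.
Hydraulic gradient: i = |Δh| / L = 7.45 / 1873 = 0.00398.

i ≈ 0.00398 m/m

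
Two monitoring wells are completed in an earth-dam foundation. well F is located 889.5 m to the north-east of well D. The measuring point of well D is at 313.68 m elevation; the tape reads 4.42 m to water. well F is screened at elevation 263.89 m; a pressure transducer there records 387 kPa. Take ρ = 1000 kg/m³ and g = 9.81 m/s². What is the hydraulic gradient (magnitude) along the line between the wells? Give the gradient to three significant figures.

Total head at well D: h = 313.68 − 4.42 = 309.26 m.
Pressure head at well F: ψ = P/(ρg) = 387×1000 / (1000 × 9.81) = 39.45 m.
Total head at well F: h = z + ψ = 263.89 + 39.45 = 303.34 m.
Head difference: h(well D) − h(well F) = 309.26 − 303.34 = 5.92 m.
Hydraulic gradient: i = |Δh| / L = 5.92 / 889.5 = 0.00666.

i ≈ 0.00666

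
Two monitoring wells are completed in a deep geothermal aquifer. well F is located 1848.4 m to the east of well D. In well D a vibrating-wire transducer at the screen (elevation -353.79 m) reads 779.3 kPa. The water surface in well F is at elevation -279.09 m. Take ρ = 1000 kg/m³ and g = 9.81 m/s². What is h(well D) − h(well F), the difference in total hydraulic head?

Δh ≈ 4.74 m

Pressure head at well D: ψ = P/(ρg) = 779.3×1000 / (1000 × 9.81) = 79.44 m.
Total head at well D: h = z + ψ = -353.79 + 79.44 = -274.35 m.
Total head at well F: h = -279.09 m (water level in the piezometer is the total head).
Head difference: h(well D) − h(well F) = -274.35 − (-279.09) = 4.74 m.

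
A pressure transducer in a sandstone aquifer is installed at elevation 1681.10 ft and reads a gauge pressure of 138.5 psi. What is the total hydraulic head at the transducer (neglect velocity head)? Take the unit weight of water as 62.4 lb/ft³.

h ≈ 2000.72 ft

ψ = 144·P/γ = 144 × 138.5 / 62.4 = 319.62 ft.
h = z + ψ = 1681.10 + 319.62 = 2000.72 ft.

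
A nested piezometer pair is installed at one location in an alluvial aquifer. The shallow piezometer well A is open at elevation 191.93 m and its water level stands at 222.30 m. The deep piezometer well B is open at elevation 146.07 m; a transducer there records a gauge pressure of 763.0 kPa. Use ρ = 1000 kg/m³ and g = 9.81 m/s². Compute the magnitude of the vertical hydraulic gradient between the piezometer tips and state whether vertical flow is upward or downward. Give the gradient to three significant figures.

Total head at well A: h = 222.30 m (water level in the standpipe).
Pressure head at well B: ψ = P/(ρg) = 763.0×1000 / (1000 × 9.81) = 77.78 m.
Total head at well B: h = z + ψ = 146.07 + 77.78 = 223.85 m.
Δh = h(well A) − h(well B) = 222.30 − 223.85 = -1.55 m.
Vertical separation Δz = 191.93 − 146.07 = 45.86 m.
|i_v| = |Δh| / Δz = 1.55 / 45.86 = 0.0338.
Head is higher in the deep piezometer, so vertical flow is upward (discharge condition).

|i_v| ≈ 0.0338; vertical flow is upward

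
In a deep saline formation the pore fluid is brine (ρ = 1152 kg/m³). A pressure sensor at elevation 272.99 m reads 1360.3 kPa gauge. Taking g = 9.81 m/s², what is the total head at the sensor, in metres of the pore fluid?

ψ = P/(ρg) = 1360.3×1000 / (1152 × 9.81) = 120.37 m.
h = z + ψ = 272.99 + 120.37 = 393.36 m.

h ≈ 393.36 m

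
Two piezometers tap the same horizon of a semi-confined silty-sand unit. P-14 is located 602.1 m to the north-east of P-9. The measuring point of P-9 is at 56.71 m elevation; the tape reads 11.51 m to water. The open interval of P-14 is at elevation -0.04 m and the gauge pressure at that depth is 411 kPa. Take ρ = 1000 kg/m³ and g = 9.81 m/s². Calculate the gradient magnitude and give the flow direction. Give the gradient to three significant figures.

i ≈ 0.00555; groundwater flows toward the north-east

Total head at P-9: h = 56.71 − 11.51 = 45.20 m.
Pressure head at P-14: ψ = P/(ρg) = 411×1000 / (1000 × 9.81) = 41.90 m.
Total head at P-14: h = z + ψ = -0.04 + 41.90 = 41.86 m.
Head difference: h(P-9) − h(P-14) = 45.20 − 41.86 = 3.34 m.
Hydraulic gradient: i = |Δh| / L = 3.34 / 602.1 = 0.00555.
Flow is from higher to lower head: from P-9 toward P-14, i.e. toward the north-east.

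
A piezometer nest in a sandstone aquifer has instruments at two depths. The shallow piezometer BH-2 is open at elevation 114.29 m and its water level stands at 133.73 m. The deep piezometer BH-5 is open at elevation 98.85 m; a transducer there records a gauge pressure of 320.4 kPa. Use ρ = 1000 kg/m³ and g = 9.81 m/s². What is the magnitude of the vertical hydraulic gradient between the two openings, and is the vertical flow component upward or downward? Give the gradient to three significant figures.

|i_v| ≈ 0.144; vertical flow is downward

Total head at BH-2: h = 133.73 m (water level in the standpipe).
Pressure head at BH-5: ψ = P/(ρg) = 320.4×1000 / (1000 × 9.81) = 32.66 m.
Total head at BH-5: h = z + ψ = 98.85 + 32.66 = 131.51 m.
Δh = h(BH-2) − h(BH-5) = 133.73 − 131.51 = 2.22 m.
Vertical separation Δz = 114.29 − 98.85 = 15.44 m.
|i_v| = |Δh| / Δz = 2.22 / 15.44 = 0.144.
Head is higher in the shallow piezometer, so vertical flow is downward (recharge condition).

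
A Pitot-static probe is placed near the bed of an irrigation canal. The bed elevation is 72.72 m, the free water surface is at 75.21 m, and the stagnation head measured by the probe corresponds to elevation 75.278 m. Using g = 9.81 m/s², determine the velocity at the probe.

Near the bed, under hydrostatic conditions, the piezometric head (z + ψ) equals the free-surface elevation, 75.21 m.
Velocity head = total − piezometric = 75.278 − 75.21 = 0.068 m.
v = √(2g·h_v) = √(2 × 9.81 × 0.068) = 1.16 m/s.

v ≈ 1.16 m/s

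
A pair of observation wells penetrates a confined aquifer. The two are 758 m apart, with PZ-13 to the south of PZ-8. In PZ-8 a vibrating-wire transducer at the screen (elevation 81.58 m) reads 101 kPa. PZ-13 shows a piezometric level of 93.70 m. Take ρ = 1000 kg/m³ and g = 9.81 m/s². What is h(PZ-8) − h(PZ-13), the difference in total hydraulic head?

Δh ≈ -1.82 m

Pressure head at PZ-8: ψ = P/(ρg) = 101×1000 / (1000 × 9.81) = 10.30 m.
Total head at PZ-8: h = z + ψ = 81.58 + 10.30 = 91.88 m.
Total head at PZ-13: h = 93.70 m (water level in the piezometer is the total head).
Head difference: h(PZ-8) − h(PZ-13) = 91.88 − 93.70 = -1.82 m.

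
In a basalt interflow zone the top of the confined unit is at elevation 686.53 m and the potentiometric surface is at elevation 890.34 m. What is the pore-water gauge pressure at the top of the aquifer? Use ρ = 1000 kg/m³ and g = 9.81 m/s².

P ≈ 2000 kPa

Pressure head at the aquifer top: ψ = h − z = 890.34 − 686.53 = 203.81 m.
P = ρgψ = 1000 × 9.81 × 203.81 = 1999376 Pa ≈ 2000 kPa.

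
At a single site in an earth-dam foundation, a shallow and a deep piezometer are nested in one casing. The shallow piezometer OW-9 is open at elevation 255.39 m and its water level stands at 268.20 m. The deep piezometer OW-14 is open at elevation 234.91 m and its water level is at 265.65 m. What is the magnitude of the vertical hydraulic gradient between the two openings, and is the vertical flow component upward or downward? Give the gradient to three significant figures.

|i_v| ≈ 0.125; vertical flow is downward

Total head at OW-9: h = 268.20 m (water level in the standpipe).
Total head at OW-14: h = 265.65 m.
Δh = h(OW-9) − h(OW-14) = 268.20 − 265.65 = 2.55 m.
Vertical separation Δz = 255.39 − 234.91 = 20.48 m.
|i_v| = |Δh| / Δz = 2.55 / 20.48 = 0.125.
Head is higher in the shallow piezometer, so vertical flow is downward (recharge condition).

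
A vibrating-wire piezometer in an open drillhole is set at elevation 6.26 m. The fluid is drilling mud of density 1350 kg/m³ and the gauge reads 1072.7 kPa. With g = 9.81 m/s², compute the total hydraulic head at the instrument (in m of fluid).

ψ = P/(ρg) = 1072.7×1000 / (1350 × 9.81) = 81.00 m.
h = z + ψ = 6.26 + 81.00 = 87.26 m.

h ≈ 87.26 m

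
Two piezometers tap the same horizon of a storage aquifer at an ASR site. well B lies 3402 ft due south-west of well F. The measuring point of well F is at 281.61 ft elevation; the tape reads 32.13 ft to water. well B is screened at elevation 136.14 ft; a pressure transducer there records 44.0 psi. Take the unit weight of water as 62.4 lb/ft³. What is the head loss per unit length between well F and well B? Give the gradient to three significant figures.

Total head at well F: h = 281.61 − 32.13 = 249.48 ft.
Pressure head at well B: ψ = 144·P/γ = 144 × 44.0 / 62.4 = 101.54 ft.
Total head at well B: h = z + ψ = 136.14 + 101.54 = 237.68 ft.
Head difference: h(well F) − h(well B) = 249.48 − 237.68 = 11.80 ft.
Hydraulic gradient: i = |Δh| / L = 11.80 / 3402 = 0.00347.

i ≈ 0.00347 ft/ft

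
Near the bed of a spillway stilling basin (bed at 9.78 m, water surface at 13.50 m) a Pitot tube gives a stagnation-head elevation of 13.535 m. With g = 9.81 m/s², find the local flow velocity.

v ≈ 0.829 m/s

Near the bed, under hydrostatic conditions, the piezometric head (z + ψ) equals the free-surface elevation, 13.50 m.
Velocity head = total − piezometric = 13.535 − 13.50 = 0.035 m.
v = √(2g·h_v) = √(2 × 9.81 × 0.035) = 0.829 m/s.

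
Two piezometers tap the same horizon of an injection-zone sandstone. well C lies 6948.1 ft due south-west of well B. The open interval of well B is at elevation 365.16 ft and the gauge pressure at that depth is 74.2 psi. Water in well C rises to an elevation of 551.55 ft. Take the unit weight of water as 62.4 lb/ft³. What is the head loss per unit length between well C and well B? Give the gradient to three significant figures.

Pressure head at well B: ψ = 144·P/γ = 144 × 74.2 / 62.4 = 171.23 ft.
Total head at well B: h = z + ψ = 365.16 + 171.23 = 536.39 ft.
Total head at well C: h = 551.55 ft (water level in the piezometer is the total head).
Head difference: h(well B) − h(well C) = 536.39 − 551.55 = -15.16 ft.
Hydraulic gradient: i = |Δh| / L = 15.16 / 6948.1 = 0.00218.

i ≈ 0.00218 ft/ft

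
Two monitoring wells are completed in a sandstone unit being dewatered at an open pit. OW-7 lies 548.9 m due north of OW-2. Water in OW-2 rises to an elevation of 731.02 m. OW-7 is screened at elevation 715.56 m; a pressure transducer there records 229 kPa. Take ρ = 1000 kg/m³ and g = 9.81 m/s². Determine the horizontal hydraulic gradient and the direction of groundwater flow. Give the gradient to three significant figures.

Total head at OW-2: h = 731.02 m (water level in the piezometer is the total head).
Pressure head at OW-7: ψ = P/(ρg) = 229×1000 / (1000 × 9.81) = 23.34 m.
Total head at OW-7: h = z + ψ = 715.56 + 23.34 = 738.90 m.
Head difference: h(OW-2) − h(OW-7) = 731.02 − 738.90 = -7.88 m.
Hydraulic gradient: i = |Δh| / L = 7.88 / 548.9 = 0.0144.
Flow is from higher to lower head: from OW-7 toward OW-2, i.e. toward the south.

i ≈ 0.0144; groundwater flows toward the south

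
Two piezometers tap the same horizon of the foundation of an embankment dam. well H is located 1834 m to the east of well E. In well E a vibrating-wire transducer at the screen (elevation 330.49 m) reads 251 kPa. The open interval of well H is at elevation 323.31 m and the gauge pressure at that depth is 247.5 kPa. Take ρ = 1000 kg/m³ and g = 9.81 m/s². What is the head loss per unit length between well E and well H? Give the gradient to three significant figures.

i ≈ 0.00411 m/m

Pressure head at well E: ψ = P/(ρg) = 251×1000 / (1000 × 9.81) = 25.59 m.
Total head at well E: h = z + ψ = 330.49 + 25.59 = 356.08 m.
Pressure head at well H: ψ = P/(ρg) = 247.5×1000 / (1000 × 9.81) = 25.23 m.
Total head at well H: h = z + ψ = 323.31 + 25.23 = 348.54 m.
Head difference: h(well E) − h(well H) = 356.08 − 348.54 = 7.54 m.
Hydraulic gradient: i = |Δh| / L = 7.54 / 1834 = 0.00411.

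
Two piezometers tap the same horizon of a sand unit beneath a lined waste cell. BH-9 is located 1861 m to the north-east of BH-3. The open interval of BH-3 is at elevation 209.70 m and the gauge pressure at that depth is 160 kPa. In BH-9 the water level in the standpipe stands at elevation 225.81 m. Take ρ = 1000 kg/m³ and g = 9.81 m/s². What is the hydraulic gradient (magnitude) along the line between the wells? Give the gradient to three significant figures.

Pressure head at BH-3: ψ = P/(ρg) = 160×1000 / (1000 × 9.81) = 16.31 m.
Total head at BH-3: h = z + ψ = 209.70 + 16.31 = 226.01 m.
Total head at BH-9: h = 225.81 m (water level in the piezometer is the total head).
Head difference: h(BH-3) − h(BH-9) = 226.01 − 225.81 = 0.20 m.
Hydraulic gradient: i = |Δh| / L = 0.20 / 1861 = 0.000107.

i ≈ 0.000107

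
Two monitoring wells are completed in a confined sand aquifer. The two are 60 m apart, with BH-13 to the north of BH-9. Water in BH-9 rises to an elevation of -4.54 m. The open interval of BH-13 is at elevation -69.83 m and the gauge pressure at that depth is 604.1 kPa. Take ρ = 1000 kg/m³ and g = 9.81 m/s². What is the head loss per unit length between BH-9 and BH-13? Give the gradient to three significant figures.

Total head at BH-9: h = -4.54 m (water level in the piezometer is the total head).
Pressure head at BH-13: ψ = P/(ρg) = 604.1×1000 / (1000 × 9.81) = 61.58 m.
Total head at BH-13: h = z + ψ = -69.83 + 61.58 = -8.25 m.
Head difference: h(BH-9) − h(BH-13) = -4.54 − (-8.25) = 3.71 m.
Hydraulic gradient: i = |Δh| / L = 3.71 / 60 = 0.0618.

i ≈ 0.0618 m/m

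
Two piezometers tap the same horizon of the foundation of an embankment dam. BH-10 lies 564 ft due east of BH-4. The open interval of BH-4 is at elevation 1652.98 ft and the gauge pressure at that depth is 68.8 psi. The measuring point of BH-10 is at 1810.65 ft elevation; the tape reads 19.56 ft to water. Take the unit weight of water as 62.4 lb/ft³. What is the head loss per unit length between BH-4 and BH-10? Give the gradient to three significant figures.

Pressure head at BH-4: ψ = 144·P/γ = 144 × 68.8 / 62.4 = 158.77 ft.
Total head at BH-4: h = z + ψ = 1652.98 + 158.77 = 1811.75 ft.
Total head at BH-10: h = 1810.65 − 19.56 = 1791.09 ft.
Head difference: h(BH-4) − h(BH-10) = 1811.75 − 1791.09 = 20.66 ft.
Hydraulic gradient: i = |Δh| / L = 20.66 / 564 = 0.0366.

i ≈ 0.0366 ft/ft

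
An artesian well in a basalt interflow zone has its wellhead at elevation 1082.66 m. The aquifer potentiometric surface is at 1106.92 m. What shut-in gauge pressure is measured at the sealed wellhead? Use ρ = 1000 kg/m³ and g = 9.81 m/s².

Head above the cap: Δh = 1106.92 − 1082.66 = 24.26 m.
P = ρgΔh = 1000 × 9.81 × 24.26 = 237991 Pa ≈ 238 kPa.

P ≈ 238 kPa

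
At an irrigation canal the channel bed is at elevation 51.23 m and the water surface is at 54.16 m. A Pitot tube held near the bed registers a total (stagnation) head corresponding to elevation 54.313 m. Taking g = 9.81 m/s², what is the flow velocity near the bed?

Near the bed, under hydrostatic conditions, the piezometric head (z + ψ) equals the free-surface elevation, 54.16 m.
Velocity head = total − piezometric = 54.313 − 54.16 = 0.153 m.
v = √(2g·h_v) = √(2 × 9.81 × 0.153) = 1.73 m/s.

v ≈ 1.73 m/s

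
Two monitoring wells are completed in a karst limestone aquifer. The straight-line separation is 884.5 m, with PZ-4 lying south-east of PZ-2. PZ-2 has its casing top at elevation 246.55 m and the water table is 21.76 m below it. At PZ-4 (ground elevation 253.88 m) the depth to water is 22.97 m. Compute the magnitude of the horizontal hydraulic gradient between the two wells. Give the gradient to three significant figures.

Total head at PZ-2: h = 246.55 − 21.76 = 224.79 m.
Total head at PZ-4: h = 253.88 − 22.97 = 230.91 m.
Head difference: h(PZ-2) − h(PZ-4) = 224.79 − 230.91 = -6.12 m.
Hydraulic gradient: i = |Δh| / L = 6.12 / 884.5 = 0.00692.

i ≈ 0.00692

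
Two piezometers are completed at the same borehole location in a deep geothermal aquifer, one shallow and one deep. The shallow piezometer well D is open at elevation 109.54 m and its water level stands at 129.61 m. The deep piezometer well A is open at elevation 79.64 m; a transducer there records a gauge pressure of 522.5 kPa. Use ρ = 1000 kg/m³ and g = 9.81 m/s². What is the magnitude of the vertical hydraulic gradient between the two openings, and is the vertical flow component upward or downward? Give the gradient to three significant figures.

Total head at well D: h = 129.61 m (water level in the standpipe).
Pressure head at well A: ψ = P/(ρg) = 522.5×1000 / (1000 × 9.81) = 53.26 m.
Total head at well A: h = z + ψ = 79.64 + 53.26 = 132.90 m.
Δh = h(well D) − h(well A) = 129.61 − 132.90 = -3.29 m.
Vertical separation Δz = 109.54 − 79.64 = 29.90 m.
|i_v| = |Δh| / Δz = 3.29 / 29.90 = 0.110.
Head is higher in the deep piezometer, so vertical flow is upward (discharge condition).

|i_v| ≈ 0.110; vertical flow is upward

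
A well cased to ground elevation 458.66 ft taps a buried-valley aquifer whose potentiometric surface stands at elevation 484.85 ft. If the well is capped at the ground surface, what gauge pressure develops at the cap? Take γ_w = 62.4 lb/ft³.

P ≈ 11.3 psi

Head above the cap: Δh = 484.85 − 458.66 = 26.19 ft.
P = γΔh/144 = 62.4 × 26.19 / 144 = 11.3 psi.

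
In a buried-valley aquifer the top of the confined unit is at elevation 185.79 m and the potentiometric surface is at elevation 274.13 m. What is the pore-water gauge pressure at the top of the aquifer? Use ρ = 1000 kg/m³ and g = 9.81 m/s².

Pressure head at the aquifer top: ψ = h − z = 274.13 − 185.79 = 88.34 m.
P = ρgψ = 1000 × 9.81 × 88.34 = 866615 Pa ≈ 867 kPa.

P ≈ 867 kPa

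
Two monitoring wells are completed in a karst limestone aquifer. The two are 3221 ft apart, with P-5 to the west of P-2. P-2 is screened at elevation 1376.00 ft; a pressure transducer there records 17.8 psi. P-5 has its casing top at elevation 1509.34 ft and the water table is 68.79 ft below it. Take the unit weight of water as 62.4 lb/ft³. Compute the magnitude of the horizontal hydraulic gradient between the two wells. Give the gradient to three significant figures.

i ≈ 0.00729

Pressure head at P-2: ψ = 144·P/γ = 144 × 17.8 / 62.4 = 41.08 ft.
Total head at P-2: h = z + ψ = 1376.00 + 41.08 = 1417.08 ft.
Total head at P-5: h = 1509.34 − 68.79 = 1440.55 ft.
Head difference: h(P-2) − h(P-5) = 1417.08 − 1440.55 = -23.47 ft.
Hydraulic gradient: i = |Δh| / L = 23.47 / 3221 = 0.00729.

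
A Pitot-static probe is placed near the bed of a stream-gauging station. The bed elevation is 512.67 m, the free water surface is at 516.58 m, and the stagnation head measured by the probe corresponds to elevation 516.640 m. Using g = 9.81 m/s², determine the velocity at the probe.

Near the bed, under hydrostatic conditions, the piezometric head (z + ψ) equals the free-surface elevation, 516.58 m.
Velocity head = total − piezometric = 516.640 − 516.58 = 0.060 m.
v = √(2g·h_v) = √(2 × 9.81 × 0.060) = 1.08 m/s.

v ≈ 1.08 m/s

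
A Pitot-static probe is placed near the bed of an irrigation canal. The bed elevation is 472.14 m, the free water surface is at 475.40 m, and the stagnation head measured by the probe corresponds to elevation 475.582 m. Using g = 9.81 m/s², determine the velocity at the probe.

Near the bed, under hydrostatic conditions, the piezometric head (z + ψ) equals the free-surface elevation, 475.40 m.
Velocity head = total − piezometric = 475.582 − 475.40 = 0.182 m.
v = √(2g·h_v) = √(2 × 9.81 × 0.182) = 1.89 m/s.

v ≈ 1.89 m/s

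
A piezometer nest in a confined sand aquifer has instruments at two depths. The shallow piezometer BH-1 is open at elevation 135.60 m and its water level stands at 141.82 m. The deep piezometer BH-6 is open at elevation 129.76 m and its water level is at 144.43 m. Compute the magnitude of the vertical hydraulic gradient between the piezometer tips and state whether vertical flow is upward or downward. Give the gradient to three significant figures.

|i_v| ≈ 0.447; vertical flow is upward

Total head at BH-1: h = 141.82 m (water level in the standpipe).
Total head at BH-6: h = 144.43 m.
Δh = h(BH-1) − h(BH-6) = 141.82 − 144.43 = -2.61 m.
Vertical separation Δz = 135.60 − 129.76 = 5.84 m.
|i_v| = |Δh| / Δz = 2.61 / 5.84 = 0.447.
Head is higher in the deep piezometer, so vertical flow is upward (discharge condition).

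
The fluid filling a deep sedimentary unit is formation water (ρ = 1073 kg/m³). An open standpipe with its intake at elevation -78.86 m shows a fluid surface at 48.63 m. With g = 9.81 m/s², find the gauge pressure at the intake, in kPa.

Pressure head ψ = h − z = 48.63 − (-78.86) = 127.49 m.
P = ρgψ = 1073 × 9.81 × 127.49 = 1341976 Pa ≈ 1340 kPa.

P ≈ 1340 kPa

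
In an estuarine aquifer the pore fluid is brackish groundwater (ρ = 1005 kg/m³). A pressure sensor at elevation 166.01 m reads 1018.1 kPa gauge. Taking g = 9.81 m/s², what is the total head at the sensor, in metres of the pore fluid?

h ≈ 269.28 m

ψ = P/(ρg) = 1018.1×1000 / (1005 × 9.81) = 103.27 m.
h = z + ψ = 166.01 + 103.27 = 269.28 m.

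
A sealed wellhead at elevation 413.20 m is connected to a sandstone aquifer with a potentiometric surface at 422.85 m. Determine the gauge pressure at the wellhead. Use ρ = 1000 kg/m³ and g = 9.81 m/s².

Head above the cap: Δh = 422.85 − 413.20 = 9.65 m.
P = ρgΔh = 1000 × 9.81 × 9.65 = 94666 Pa ≈ 94.7 kPa.

P ≈ 94.7 kPa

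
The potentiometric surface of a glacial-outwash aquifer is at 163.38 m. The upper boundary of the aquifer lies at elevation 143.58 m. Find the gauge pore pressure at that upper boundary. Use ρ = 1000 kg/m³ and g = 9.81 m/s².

P ≈ 194 kPa

Pressure head at the aquifer top: ψ = h − z = 163.38 − 143.58 = 19.80 m.
P = ρgψ = 1000 × 9.81 × 19.80 = 194238 Pa ≈ 194 kPa.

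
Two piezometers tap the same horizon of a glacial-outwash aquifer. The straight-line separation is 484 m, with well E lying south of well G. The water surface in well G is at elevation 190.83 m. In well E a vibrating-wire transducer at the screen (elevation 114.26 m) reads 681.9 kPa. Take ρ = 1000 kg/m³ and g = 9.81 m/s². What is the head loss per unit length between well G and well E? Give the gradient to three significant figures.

Total head at well G: h = 190.83 m (water level in the piezometer is the total head).
Pressure head at well E: ψ = P/(ρg) = 681.9×1000 / (1000 × 9.81) = 69.51 m.
Total head at well E: h = z + ψ = 114.26 + 69.51 = 183.77 m.
Head difference: h(well G) − h(well E) = 190.83 − 183.77 = 7.06 m.
Hydraulic gradient: i = |Δh| / L = 7.06 / 484 = 0.0146.

i ≈ 0.0146 m/m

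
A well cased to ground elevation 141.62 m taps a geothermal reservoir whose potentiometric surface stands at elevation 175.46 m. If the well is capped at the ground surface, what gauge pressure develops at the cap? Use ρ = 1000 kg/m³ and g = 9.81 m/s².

P ≈ 332 kPa

Head above the cap: Δh = 175.46 − 141.62 = 33.84 m.
P = ρgΔh = 1000 × 9.81 × 33.84 = 331970 Pa ≈ 332 kPa.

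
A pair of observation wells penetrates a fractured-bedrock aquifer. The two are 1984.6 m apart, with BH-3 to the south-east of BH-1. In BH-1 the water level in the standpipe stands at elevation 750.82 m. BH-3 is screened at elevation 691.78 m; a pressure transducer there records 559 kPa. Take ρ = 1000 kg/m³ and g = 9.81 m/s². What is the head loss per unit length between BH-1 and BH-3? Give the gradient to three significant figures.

Total head at BH-1: h = 750.82 m (water level in the piezometer is the total head).
Pressure head at BH-3: ψ = P/(ρg) = 559×1000 / (1000 × 9.81) = 56.98 m.
Total head at BH-3: h = z + ψ = 691.78 + 56.98 = 748.76 m.
Head difference: h(BH-1) − h(BH-3) = 750.82 − 748.76 = 2.06 m.
Hydraulic gradient: i = |Δh| / L = 2.06 / 1984.6 = 0.00104.

i ≈ 0.00104 m/m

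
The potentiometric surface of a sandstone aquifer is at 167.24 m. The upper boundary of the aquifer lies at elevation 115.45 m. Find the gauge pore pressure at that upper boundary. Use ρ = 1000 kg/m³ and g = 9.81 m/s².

Pressure head at the aquifer top: ψ = h − z = 167.24 − 115.45 = 51.79 m.
P = ρgψ = 1000 × 9.81 × 51.79 = 508060 Pa ≈ 508 kPa.

P ≈ 508 kPa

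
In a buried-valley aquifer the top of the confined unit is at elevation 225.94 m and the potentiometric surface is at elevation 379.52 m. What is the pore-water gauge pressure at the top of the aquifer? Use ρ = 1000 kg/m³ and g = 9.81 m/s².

Pressure head at the aquifer top: ψ = h − z = 379.52 − 225.94 = 153.58 m.
P = ρgψ = 1000 × 9.81 × 153.58 = 1506620 Pa ≈ 1510 kPa.

P ≈ 1510 kPa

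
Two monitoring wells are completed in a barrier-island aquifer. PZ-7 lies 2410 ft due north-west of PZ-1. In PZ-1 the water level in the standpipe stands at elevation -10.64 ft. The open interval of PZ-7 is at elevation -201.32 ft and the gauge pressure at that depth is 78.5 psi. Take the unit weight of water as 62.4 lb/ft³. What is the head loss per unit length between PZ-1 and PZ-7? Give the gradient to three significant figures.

i ≈ 0.00395 ft/ft

Total head at PZ-1: h = -10.64 ft (water level in the piezometer is the total head).
Pressure head at PZ-7: ψ = 144·P/γ = 144 × 78.5 / 62.4 = 181.15 ft.
Total head at PZ-7: h = z + ψ = -201.32 + 181.15 = -20.17 ft.
Head difference: h(PZ-1) − h(PZ-7) = -10.64 − (-20.17) = 9.53 ft.
Hydraulic gradient: i = |Δh| / L = 9.53 / 2410 = 0.00395.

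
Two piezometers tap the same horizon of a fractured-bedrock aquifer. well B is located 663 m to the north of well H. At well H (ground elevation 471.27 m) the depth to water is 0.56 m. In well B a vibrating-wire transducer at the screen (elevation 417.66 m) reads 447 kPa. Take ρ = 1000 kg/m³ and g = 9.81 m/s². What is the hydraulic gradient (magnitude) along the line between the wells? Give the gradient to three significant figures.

i ≈ 0.0113

Total head at well H: h = 471.27 − 0.56 = 470.71 m.
Pressure head at well B: ψ = P/(ρg) = 447×1000 / (1000 × 9.81) = 45.57 m.
Total head at well B: h = z + ψ = 417.66 + 45.57 = 463.23 m.
Head difference: h(well H) − h(well B) = 470.71 − 463.23 = 7.48 m.
Hydraulic gradient: i = |Δh| / L = 7.48 / 663 = 0.0113.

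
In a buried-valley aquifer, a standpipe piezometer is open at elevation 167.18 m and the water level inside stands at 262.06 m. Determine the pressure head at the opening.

ψ ≈ 94.88 m

Total head h = 262.06 m (the water-surface elevation in the piezometer).
Pressure head ψ = h − z = 262.06 − 167.18 = 94.88 m.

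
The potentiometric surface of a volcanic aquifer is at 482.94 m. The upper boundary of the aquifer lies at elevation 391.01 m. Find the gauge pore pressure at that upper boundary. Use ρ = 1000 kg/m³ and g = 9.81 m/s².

Pressure head at the aquifer top: ψ = h − z = 482.94 − 391.01 = 91.93 m.
P = ρgψ = 1000 × 9.81 × 91.93 = 901833 Pa ≈ 902 kPa.

P ≈ 902 kPa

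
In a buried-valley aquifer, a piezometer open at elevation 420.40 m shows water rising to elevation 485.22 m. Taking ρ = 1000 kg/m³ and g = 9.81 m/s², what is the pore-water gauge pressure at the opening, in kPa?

P ≈ 636 kPa

Pressure head ψ = h − z = 485.22 − 420.40 = 64.82 m.
P = ρgψ = 1000 × 9.81 × 64.82 = 635884 Pa ≈ 636 kPa.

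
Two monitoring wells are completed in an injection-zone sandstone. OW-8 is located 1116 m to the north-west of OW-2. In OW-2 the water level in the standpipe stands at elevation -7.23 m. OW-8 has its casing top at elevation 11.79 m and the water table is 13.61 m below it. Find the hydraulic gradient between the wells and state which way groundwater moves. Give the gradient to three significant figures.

i ≈ 0.00485; groundwater flows toward the south-east

Total head at OW-2: h = -7.23 m (water level in the piezometer is the total head).
Total head at OW-8: h = 11.79 − 13.61 = -1.82 m.
Head difference: h(OW-2) − h(OW-8) = -7.23 − (-1.82) = -5.41 m.
Hydraulic gradient: i = |Δh| / L = 5.41 / 1116 = 0.00485.
Flow is from higher to lower head: from OW-8 toward OW-2, i.e. toward the south-east.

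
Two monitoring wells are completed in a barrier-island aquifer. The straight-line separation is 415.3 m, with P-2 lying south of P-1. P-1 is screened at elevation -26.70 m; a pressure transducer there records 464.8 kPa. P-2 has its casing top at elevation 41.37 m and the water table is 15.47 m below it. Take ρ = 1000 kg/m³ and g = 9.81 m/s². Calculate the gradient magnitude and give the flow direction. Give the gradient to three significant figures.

Pressure head at P-1: ψ = P/(ρg) = 464.8×1000 / (1000 × 9.81) = 47.38 m.
Total head at P-1: h = z + ψ = -26.70 + 47.38 = 20.68 m.
Total head at P-2: h = 41.37 − 15.47 = 25.90 m.
Head difference: h(P-1) − h(P-2) = 20.68 − 25.90 = -5.22 m.
Hydraulic gradient: i = |Δh| / L = 5.22 / 415.3 = 0.0126.
Flow is from higher to lower head: from P-2 toward P-1, i.e. toward the north.

i ≈ 0.0126; groundwater flows toward the north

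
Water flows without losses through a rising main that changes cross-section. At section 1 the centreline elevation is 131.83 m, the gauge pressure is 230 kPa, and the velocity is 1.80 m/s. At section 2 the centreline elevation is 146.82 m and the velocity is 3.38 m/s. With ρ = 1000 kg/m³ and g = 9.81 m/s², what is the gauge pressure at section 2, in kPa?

P₂ ≈ 78.9 kPa

Pressure head at 1: ψ₁ = P₁/(ρg) = 230×1000 / (1000 × 9.81) = 23.45 m.
Velocity heads: v₁²/2g = 1.80²/19.62 = 0.165 m; v₂²/2g = 3.38²/19.62 = 0.582 m.
Total head H = z₁ + ψ₁ + v₁²/2g = 131.83 + 23.45 + 0.165 = 155.44 m.
ψ₂ = H − z₂ − v₂²/2g = 155.44 − 146.82 − 0.582 = 8.04 m.
P₂ = ρgψ₂ = 1000 × 9.81 × 8.04 ≈ 78.9 kPa.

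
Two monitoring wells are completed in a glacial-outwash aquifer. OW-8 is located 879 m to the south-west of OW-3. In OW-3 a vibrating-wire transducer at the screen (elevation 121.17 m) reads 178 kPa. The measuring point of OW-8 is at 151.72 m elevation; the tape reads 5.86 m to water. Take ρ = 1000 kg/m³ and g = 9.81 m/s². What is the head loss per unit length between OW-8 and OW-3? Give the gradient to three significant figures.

i ≈ 0.00745 m/m

Pressure head at OW-3: ψ = P/(ρg) = 178×1000 / (1000 × 9.81) = 18.14 m.
Total head at OW-3: h = z + ψ = 121.17 + 18.14 = 139.31 m.
Total head at OW-8: h = 151.72 − 5.86 = 145.86 m.
Head difference: h(OW-3) − h(OW-8) = 139.31 − 145.86 = -6.55 m.
Hydraulic gradient: i = |Δh| / L = 6.55 / 879 = 0.00745.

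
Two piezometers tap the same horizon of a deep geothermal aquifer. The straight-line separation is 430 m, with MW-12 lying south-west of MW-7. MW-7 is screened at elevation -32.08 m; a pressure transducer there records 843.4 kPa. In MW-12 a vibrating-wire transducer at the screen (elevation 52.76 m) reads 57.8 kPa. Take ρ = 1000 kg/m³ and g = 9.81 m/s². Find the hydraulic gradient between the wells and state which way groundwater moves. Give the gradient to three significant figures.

Pressure head at MW-7: ψ = P/(ρg) = 843.4×1000 / (1000 × 9.81) = 85.97 m.
Total head at MW-7: h = z + ψ = -32.08 + 85.97 = 53.89 m.
Pressure head at MW-12: ψ = P/(ρg) = 57.8×1000 / (1000 × 9.81) = 5.89 m.
Total head at MW-12: h = z + ψ = 52.76 + 5.89 = 58.65 m.
Head difference: h(MW-7) − h(MW-12) = 53.89 − 58.65 = -4.76 m.
Hydraulic gradient: i = |Δh| / L = 4.76 / 430 = 0.0111.
Flow is from higher to lower head: from MW-12 toward MW-7, i.e. toward the north-east.

i ≈ 0.0111; groundwater flows toward the north-east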